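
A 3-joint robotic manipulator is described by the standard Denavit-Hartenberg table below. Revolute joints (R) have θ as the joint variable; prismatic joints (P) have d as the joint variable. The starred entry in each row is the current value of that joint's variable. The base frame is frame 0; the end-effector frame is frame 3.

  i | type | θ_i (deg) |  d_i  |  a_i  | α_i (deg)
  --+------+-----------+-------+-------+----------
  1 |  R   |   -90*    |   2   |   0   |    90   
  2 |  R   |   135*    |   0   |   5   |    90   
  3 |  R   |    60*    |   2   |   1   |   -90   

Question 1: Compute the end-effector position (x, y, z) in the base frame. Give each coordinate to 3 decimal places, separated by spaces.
after link 1: o_1 = (0.0000, 0.0000, 2.0000)
after link 2: o_2 = (0.0000, 3.5355, 5.5355)
after link 3: o_3 = (-0.8660, 2.4749, 7.3033)

-0.866 2.475 7.303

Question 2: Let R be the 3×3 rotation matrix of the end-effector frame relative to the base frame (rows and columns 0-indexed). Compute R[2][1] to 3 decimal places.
-0.707

End-effector y-axis (col 1 of R) = (-0.0000,0.7071,-0.7071)
R[2][1] = -0.7071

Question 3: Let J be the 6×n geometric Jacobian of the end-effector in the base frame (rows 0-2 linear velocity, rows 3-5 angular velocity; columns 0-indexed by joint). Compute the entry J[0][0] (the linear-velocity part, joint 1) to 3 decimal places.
axis z_0 = ẑ; lever o_n−o_0 = (-0.8660,2.4749,7.3033)
cross product → J_v[:, 0] = (-2.4749,-0.8660,0.0000)
J_ω[:, 0] = z_0
entry J[0][0] = -2.4749

-2.475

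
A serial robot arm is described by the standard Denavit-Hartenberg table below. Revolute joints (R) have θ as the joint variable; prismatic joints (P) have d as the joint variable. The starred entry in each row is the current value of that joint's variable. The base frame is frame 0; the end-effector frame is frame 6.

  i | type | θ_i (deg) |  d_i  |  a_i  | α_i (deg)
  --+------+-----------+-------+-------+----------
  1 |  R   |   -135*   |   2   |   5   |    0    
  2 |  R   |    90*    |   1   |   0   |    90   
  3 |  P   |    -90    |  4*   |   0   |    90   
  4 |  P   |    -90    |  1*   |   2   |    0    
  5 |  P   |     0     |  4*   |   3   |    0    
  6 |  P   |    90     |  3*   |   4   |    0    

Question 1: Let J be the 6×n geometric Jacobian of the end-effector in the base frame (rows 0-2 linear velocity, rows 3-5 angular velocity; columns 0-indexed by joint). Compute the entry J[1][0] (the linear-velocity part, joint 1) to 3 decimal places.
-8.485

axis z_0 = ẑ; lever o_n−o_0 = (-8.4853,2.8284,-1.0000)
cross product → J_v[:, 0] = (-2.8284,-8.4853,0.0000)
J_ω[:, 0] = z_0
entry J[1][0] = -8.4853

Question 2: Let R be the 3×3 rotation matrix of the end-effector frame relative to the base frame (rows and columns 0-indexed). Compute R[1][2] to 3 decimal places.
End-effector z-axis (col 2 of R) = (-0.7071,0.7071,-0.0000)
R[1][2] = 0.7071

0.707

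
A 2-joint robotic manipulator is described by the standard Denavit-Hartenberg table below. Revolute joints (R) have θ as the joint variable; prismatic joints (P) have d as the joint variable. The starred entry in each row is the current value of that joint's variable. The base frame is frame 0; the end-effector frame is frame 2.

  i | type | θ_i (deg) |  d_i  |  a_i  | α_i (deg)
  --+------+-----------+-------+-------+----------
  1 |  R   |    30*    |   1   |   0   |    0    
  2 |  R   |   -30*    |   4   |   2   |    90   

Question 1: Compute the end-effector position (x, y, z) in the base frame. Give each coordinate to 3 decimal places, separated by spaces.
after link 1: o_1 = (0.0000, 0.0000, 1.0000)
after link 2: o_2 = (2.0000, 0.0000, 5.0000)

2.000 0.000 5.000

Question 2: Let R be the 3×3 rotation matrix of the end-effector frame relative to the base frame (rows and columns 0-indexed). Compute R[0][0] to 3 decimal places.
End-effector x-axis (col 0 of R) = (1.0000,0.0000,0.0000)
R[0][0] = 1.0000

1.000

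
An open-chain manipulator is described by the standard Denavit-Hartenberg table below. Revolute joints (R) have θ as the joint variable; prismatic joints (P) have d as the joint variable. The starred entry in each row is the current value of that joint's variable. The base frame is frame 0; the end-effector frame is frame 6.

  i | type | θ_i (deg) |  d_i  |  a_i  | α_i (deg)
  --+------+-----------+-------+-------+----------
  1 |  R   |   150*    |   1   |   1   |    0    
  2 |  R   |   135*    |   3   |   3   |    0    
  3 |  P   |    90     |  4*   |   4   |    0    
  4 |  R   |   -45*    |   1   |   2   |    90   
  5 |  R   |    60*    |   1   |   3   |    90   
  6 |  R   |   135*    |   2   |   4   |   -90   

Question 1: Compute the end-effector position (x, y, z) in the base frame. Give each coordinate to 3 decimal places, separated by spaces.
after link 1: o_1 = (-0.8660, 0.5000, 1.0000)
after link 2: o_2 = (-0.0896, -2.3978, 4.0000)
after link 3: o_3 = (3.7741, -1.3625, 8.0000)
after link 4: o_4 = (5.5062, -2.3625, 9.0000)
after link 5: o_5 = (6.3052, -3.9785, 11.5981)
after link 6: o_6 = (5.1663, -6.5869, 8.1486)

5.166 -6.587 8.149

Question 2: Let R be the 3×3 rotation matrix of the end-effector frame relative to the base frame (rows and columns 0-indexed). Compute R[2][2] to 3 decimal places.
-0.612

End-effector z-axis (col 2 of R) = (0.0474,0.7891,-0.6124)
R[2][2] = -0.6124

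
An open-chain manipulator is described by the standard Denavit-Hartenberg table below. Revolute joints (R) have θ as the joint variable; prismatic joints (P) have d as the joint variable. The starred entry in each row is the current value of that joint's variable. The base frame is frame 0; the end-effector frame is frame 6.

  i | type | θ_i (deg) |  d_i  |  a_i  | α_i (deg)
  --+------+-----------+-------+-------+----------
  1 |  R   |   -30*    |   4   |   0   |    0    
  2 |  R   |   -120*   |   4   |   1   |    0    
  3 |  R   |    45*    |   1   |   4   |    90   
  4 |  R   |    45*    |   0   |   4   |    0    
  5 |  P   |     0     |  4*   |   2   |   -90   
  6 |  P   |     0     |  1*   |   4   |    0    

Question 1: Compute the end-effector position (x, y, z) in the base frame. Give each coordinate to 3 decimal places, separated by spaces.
-7.412 -9.476 16.778

after link 1: o_1 = (0.0000, 0.0000, 4.0000)
after link 2: o_2 = (-0.8660, -0.5000, 8.0000)
after link 3: o_3 = (-1.9013, -4.3637, 9.0000)
after link 4: o_4 = (-2.6334, -7.0958, 11.8284)
after link 5: o_5 = (-6.8631, -7.4265, 13.2426)
after link 6: o_6 = (-7.4121, -9.4755, 16.7782)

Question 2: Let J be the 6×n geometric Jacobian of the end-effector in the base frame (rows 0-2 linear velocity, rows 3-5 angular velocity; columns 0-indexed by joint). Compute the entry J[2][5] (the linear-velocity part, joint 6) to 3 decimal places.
0.707

prismatic axis z_5 = (0.1830,0.6830,0.7071)
J_v[:, 5] = z_5; J_ω[:, 5] = (0,0,0)
entry J[2][5] = 0.7071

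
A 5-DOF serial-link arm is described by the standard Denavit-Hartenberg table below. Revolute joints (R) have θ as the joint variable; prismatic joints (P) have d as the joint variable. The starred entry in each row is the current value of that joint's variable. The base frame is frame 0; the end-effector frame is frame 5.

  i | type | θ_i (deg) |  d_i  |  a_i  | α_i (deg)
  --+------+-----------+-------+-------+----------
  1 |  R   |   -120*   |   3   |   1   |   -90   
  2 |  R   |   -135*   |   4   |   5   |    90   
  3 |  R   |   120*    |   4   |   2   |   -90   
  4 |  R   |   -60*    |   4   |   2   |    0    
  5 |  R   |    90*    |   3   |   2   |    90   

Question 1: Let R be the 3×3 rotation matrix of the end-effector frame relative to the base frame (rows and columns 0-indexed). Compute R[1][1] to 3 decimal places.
End-effector y-axis (col 1 of R) = (-0.7392,-0.2803,-0.6124)
R[1][1] = -0.2803

-0.280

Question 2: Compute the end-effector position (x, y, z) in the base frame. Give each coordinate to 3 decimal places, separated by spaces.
3.943 -2.367 -2.770

after link 1: o_1 = (-0.5000, -0.8660, 3.0000)
after link 2: o_2 = (4.7319, 0.1958, 6.5355)
after link 3: o_3 = (7.2925, 1.1669, 3.0000)
after link 4: o_4 = (5.5213, 0.3671, -1.0278)
after link 5: o_5 = (3.9430, -2.3666, -2.7702)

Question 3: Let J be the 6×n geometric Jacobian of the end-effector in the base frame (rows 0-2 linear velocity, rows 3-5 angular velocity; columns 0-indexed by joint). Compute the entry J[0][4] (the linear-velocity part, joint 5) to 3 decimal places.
axis z_4 = (-0.7392,-0.2803,-0.6124); lever o_n−o_4 = (-1.5783,-2.7337,-1.7424)
cross product → J_v[:, 4] = (-1.1856,-0.3215,1.5783)
J_ω[:, 4] = z_4
entry J[0][4] = -1.1856

-1.186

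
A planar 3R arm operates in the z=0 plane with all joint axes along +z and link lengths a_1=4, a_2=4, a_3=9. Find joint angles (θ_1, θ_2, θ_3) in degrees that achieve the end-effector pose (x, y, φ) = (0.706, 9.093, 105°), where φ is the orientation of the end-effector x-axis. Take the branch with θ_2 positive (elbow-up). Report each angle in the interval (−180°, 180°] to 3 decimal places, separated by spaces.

-59.998 134.998 30.000

wrist centre = target − a_3·(cos φ, sin φ) = (3.0354, 0.3997)
cos θ_2 = (9.3732−4²−4²)/(2·4·4) = -0.7071; θ_2 = 134.9984° (elbow-up)
β = atan2(0.3997,3.0354) = 7.5010°; ψ = atan2(2.8285,1.1717) = 67.4992°
θ_1 = β − ψ = -59.9982°
θ_3 = φ − θ_1 − θ_2 = 29.9998° (wrapped to (-180°,180°])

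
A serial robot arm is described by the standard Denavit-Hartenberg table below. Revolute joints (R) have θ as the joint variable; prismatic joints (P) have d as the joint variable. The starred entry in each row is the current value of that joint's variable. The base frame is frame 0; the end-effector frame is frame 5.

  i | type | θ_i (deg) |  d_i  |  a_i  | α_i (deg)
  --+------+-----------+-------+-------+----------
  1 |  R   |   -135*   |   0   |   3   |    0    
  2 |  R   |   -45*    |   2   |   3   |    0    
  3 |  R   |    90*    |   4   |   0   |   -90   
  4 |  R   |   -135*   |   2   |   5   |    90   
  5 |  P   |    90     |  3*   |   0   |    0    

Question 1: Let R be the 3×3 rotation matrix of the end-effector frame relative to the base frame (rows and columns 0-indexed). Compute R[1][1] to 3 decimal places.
-0.707

End-effector y-axis (col 1 of R) = (0.0000,-0.7071,-0.7071)
R[1][1] = -0.7071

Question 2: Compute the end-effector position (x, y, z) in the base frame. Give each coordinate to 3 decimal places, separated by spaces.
-3.121 3.536 7.414

after link 1: o_1 = (-2.1213, -2.1213, 0.0000)
after link 2: o_2 = (-5.1213, -2.1213, 2.0000)
after link 3: o_3 = (-5.1213, -2.1213, 6.0000)
after link 4: o_4 = (-3.1213, 1.4142, 9.5355)
after link 5: o_5 = (-3.1213, 3.5355, 7.4142)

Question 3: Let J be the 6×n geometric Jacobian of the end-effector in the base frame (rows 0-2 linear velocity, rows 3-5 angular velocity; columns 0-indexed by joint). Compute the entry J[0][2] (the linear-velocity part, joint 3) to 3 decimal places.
-5.657

axis z_2 = (0.0000,0.0000,1.0000); lever o_n−o_2 = (2.0000,5.6569,5.4142)
cross product → J_v[:, 2] = (-5.6569,2.0000,0.0000)
J_ω[:, 2] = z_2
entry J[0][2] = -5.6569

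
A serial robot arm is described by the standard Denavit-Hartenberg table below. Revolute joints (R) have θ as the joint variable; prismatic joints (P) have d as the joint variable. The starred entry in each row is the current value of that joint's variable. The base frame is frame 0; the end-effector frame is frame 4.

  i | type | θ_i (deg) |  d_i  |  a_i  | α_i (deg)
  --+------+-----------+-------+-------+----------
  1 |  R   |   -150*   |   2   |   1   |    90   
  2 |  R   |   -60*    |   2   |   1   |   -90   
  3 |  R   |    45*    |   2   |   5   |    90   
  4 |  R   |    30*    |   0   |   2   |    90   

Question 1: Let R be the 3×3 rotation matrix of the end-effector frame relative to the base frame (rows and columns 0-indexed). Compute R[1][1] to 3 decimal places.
0.436

End-effector y-axis (col 1 of R) = (-0.6597,0.4356,-0.6124)
R[1][1] = 0.4356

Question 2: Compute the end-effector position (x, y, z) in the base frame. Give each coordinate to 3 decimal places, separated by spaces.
-4.230 -5.630 -1.489

after link 1: o_1 = (-0.8660, -0.5000, 2.0000)
after link 2: o_2 = (-2.2990, 0.9821, 1.1340)
after link 3: o_3 = (-3.5622, -3.8297, -0.9279)
after link 4: o_4 = (-4.2302, -5.6296, -1.4885)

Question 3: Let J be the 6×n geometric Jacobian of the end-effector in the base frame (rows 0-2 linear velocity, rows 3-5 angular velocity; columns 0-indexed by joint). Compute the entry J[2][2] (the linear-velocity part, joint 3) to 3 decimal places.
4.123

axis z_2 = (-0.7500,-0.4330,0.5000); lever o_n−o_2 = (-1.9311,-6.6116,-2.6225)
cross product → J_v[:, 2] = (4.4414,-2.9325,4.1225)
J_ω[:, 2] = z_2
entry J[2][2] = 4.1225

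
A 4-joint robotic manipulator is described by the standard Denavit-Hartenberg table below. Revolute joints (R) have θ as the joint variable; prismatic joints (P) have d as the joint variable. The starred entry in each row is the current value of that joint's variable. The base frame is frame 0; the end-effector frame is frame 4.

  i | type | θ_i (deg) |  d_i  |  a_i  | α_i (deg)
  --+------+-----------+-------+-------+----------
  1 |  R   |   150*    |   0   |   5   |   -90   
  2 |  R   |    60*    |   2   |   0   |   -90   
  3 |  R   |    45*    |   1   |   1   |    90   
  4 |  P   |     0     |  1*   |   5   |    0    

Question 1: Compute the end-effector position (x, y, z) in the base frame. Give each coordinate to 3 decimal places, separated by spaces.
after link 1: o_1 = (-4.3301, 2.5000, 0.0000)
after link 2: o_2 = (-5.3301, 0.7679, 0.0000)
after link 3: o_3 = (-4.5328, 1.1241, -1.1124)
after link 4: o_4 = (-4.9557, 4.6342, -4.7866)

-4.956 4.634 -4.787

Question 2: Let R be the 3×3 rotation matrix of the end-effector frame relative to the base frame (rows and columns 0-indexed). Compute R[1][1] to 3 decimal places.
-0.433

End-effector y-axis (col 1 of R) = (0.7500,-0.4330,-0.5000)
R[1][1] = -0.4330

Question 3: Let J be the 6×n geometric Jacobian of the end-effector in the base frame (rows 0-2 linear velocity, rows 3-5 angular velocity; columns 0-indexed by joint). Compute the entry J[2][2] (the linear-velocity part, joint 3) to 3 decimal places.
axis z_2 = (0.7500,-0.4330,-0.5000); lever o_n−o_2 = (0.3745,3.8663,-4.7866)
cross product → J_v[:, 2] = (4.0058,3.4027,3.0619)
J_ω[:, 2] = z_2
entry J[2][2] = 3.0619

3.062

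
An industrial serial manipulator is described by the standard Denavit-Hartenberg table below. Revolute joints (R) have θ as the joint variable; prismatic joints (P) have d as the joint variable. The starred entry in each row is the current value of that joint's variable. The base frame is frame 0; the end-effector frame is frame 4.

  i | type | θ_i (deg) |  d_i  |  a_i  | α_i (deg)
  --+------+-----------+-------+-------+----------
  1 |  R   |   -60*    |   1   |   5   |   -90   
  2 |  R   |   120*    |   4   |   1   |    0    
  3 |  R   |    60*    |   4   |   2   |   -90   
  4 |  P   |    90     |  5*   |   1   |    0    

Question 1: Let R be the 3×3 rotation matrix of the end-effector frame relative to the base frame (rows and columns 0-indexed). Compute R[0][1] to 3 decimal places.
0.500

End-effector y-axis (col 1 of R) = (0.5000,-0.8660,0.0000)
R[0][1] = 0.5000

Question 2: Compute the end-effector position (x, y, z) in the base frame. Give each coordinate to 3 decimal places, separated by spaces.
after link 1: o_1 = (2.5000, -4.3301, 1.0000)
after link 2: o_2 = (5.7141, -1.8971, 0.1340)
after link 3: o_3 = (8.1782, 1.8349, 0.1340)
after link 4: o_4 = (7.3122, 1.3349, 5.1340)

7.312 1.335 5.134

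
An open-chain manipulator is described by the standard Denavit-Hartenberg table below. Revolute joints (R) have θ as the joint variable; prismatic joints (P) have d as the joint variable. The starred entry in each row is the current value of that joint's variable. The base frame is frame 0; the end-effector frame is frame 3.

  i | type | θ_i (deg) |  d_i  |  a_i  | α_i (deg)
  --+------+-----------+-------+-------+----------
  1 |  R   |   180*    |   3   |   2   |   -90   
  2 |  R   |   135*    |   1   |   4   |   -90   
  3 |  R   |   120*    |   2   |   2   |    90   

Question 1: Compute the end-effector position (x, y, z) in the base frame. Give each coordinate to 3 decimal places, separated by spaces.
after link 1: o_1 = (-2.0000, 0.0000, 3.0000)
after link 2: o_2 = (0.8284, -1.0000, 0.1716)
after link 3: o_3 = (1.5355, 0.7321, 2.2929)

1.536 0.732 2.293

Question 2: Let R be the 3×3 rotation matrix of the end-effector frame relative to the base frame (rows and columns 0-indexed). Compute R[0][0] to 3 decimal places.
End-effector x-axis (col 0 of R) = (-0.3536,0.8660,0.3536)
R[0][0] = -0.3536

-0.354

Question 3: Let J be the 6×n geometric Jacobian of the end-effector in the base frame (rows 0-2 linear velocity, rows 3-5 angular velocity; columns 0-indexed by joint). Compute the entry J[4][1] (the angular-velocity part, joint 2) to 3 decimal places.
-1.000

axis z_1 = (-0.0000,-1.0000,0.0000); lever o_n−o_1 = (3.5355,0.7321,-0.7071)
cross product → J_v[:, 1] = (0.7071,0.0000,3.5355)
J_ω[:, 1] = z_1
entry J[4][1] = -1.0000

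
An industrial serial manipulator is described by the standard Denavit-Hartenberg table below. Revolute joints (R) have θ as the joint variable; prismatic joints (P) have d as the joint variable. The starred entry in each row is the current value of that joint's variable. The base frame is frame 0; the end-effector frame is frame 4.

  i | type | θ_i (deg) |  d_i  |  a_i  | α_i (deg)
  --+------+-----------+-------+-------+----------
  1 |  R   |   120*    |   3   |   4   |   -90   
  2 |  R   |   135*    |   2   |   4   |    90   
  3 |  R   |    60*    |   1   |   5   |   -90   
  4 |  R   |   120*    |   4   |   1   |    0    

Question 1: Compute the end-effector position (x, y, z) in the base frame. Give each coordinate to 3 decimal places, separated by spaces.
after link 1: o_1 = (-2.0000, 3.4641, 3.0000)
after link 2: o_2 = (-2.3178, 0.0146, 0.1716)
after link 3: o_3 = (-5.5375, -3.0690, -2.3033)
after link 4: o_4 = (-7.9015, -2.1084, 0.9353)

-7.902 -2.108 0.935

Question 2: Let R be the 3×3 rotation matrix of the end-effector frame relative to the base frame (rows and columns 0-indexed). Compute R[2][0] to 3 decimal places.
0.789

End-effector x-axis (col 0 of R) = (0.5928,-0.1607,0.7891)
R[2][0] = 0.7891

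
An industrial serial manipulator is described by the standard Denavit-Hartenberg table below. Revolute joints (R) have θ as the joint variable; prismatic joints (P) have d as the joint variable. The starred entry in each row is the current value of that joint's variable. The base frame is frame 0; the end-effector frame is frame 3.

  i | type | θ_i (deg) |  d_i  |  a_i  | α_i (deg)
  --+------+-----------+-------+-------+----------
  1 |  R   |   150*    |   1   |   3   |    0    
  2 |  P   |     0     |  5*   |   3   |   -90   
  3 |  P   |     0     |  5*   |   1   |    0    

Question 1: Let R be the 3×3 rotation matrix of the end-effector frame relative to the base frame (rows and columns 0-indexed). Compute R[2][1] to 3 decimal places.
-1.000

End-effector y-axis (col 1 of R) = (-0.0000,-0.0000,-1.0000)
R[2][1] = -1.0000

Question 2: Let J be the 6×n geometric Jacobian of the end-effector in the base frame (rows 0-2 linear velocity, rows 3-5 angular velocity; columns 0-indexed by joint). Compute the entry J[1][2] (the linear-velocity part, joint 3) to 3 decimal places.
prismatic axis z_2 = (-0.5000,-0.8660,0.0000)
J_v[:, 2] = z_2; J_ω[:, 2] = (0,0,0)
entry J[1][2] = -0.8660

-0.866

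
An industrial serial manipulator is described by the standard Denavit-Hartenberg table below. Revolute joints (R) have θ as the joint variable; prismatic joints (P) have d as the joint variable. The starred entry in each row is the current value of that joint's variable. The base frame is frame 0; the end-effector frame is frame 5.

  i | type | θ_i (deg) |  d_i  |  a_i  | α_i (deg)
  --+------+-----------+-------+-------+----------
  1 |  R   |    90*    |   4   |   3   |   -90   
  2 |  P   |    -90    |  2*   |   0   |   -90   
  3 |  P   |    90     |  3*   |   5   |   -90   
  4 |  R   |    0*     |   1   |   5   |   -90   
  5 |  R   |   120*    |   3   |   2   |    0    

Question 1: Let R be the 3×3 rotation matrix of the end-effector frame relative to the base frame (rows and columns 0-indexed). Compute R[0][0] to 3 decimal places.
-0.500

End-effector x-axis (col 0 of R) = (-0.5000,-0.0000,0.8660)
R[0][0] = -0.5000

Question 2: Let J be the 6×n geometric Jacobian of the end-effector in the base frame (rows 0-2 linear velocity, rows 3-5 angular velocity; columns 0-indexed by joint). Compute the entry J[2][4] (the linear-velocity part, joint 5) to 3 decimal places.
axis z_4 = (0.0000,-1.0000,-0.0000); lever o_n−o_4 = (-1.0000,-3.0000,1.7321)
cross product → J_v[:, 4] = (-1.7321,0.0000,-1.0000)
J_ω[:, 4] = z_4
entry J[2][4] = -1.0000

-1.000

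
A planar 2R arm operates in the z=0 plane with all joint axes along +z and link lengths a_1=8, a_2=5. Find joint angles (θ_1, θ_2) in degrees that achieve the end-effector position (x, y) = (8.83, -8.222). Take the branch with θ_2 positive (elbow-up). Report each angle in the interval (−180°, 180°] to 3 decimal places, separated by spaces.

cos θ_2 = (145.5702−8²−5²)/(2·8·5) = 0.7071; θ_2 = 44.9983° (elbow-up)
β = atan2(-8.2220,8.8300) = -42.9579°; ψ = atan2(3.5354,11.5356) = 17.0392°
θ_1 = β − ψ = -59.9972°

-59.997 44.998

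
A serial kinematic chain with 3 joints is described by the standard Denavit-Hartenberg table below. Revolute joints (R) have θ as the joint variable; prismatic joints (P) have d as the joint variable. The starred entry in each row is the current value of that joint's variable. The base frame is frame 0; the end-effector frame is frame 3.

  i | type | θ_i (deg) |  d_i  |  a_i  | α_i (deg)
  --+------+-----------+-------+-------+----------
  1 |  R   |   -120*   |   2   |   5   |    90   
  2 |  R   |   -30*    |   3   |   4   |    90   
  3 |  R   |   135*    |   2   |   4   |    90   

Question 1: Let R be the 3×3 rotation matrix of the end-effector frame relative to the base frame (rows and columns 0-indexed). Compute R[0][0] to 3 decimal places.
End-effector x-axis (col 0 of R) = (-0.3062,0.8839,0.3536)
R[0][0] = -0.3062

-0.306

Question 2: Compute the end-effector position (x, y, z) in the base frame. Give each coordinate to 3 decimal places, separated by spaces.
after link 1: o_1 = (-2.5000, -4.3301, 2.0000)
after link 2: o_2 = (-6.8301, -5.8301, 0.0000)
after link 3: o_3 = (-7.5549, -1.4286, -0.3178)

-7.555 -1.429 -0.318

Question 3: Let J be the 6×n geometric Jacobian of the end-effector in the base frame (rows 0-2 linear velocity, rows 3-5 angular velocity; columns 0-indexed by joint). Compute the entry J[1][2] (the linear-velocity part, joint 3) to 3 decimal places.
0.707

axis z_2 = (0.2500,0.4330,-0.8660); lever o_n−o_2 = (-0.7247,4.4016,-0.3178)
cross product → J_v[:, 2] = (3.6742,0.7071,1.4142)
J_ω[:, 2] = z_2
entry J[1][2] = 0.7071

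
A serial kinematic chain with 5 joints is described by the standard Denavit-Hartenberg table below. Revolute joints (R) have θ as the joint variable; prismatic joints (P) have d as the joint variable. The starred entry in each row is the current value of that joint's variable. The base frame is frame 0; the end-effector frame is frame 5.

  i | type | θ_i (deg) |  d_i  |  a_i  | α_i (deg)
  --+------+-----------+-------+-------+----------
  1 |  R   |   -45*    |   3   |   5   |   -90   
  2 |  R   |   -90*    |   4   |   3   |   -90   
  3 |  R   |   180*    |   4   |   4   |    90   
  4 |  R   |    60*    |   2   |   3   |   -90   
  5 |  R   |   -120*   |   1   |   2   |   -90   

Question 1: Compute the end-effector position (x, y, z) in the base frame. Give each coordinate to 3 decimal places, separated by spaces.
8.132 -7.753 1.866

after link 1: o_1 = (3.5355, -3.5355, 3.0000)
after link 2: o_2 = (6.3640, -0.7071, 6.0000)
after link 3: o_3 = (9.1924, -3.5355, 2.0000)
after link 4: o_4 = (9.6153, -6.7869, 0.5000)
after link 5: o_5 = (8.1317, -7.7528, 1.8660)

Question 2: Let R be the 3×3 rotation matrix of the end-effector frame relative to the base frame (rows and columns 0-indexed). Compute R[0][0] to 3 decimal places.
End-effector x-axis (col 0 of R) = (-0.9186,-0.3062,0.2500)
R[0][0] = -0.9186

-0.919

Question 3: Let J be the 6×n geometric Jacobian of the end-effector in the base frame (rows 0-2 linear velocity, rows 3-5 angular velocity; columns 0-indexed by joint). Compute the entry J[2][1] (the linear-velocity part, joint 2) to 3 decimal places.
-6.232

axis z_1 = (0.7071,0.7071,0.0000); lever o_n−o_1 = (4.5962,-4.2173,-1.1340)
cross product → J_v[:, 1] = (-0.8018,0.8018,-6.2321)
J_ω[:, 1] = z_1
entry J[2][1] = -6.2321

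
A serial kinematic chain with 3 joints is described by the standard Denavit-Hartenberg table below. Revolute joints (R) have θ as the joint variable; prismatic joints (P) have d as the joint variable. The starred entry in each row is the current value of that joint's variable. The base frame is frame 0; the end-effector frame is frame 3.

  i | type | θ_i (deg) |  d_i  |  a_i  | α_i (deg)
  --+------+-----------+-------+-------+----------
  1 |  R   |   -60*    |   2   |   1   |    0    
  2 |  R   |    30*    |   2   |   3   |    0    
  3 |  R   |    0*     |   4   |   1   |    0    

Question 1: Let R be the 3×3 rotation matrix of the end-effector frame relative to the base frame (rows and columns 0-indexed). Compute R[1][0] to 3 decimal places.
-0.500

End-effector x-axis (col 0 of R) = (0.8660,-0.5000,0.0000)
R[1][0] = -0.5000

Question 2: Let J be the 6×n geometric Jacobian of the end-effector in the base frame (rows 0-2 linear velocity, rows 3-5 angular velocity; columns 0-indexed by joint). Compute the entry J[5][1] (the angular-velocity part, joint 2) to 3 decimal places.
axis z_1 = (0.0000,0.0000,1.0000); lever o_n−o_1 = (3.4641,-2.0000,6.0000)
cross product → J_v[:, 1] = (2.0000,3.4641,-0.0000)
J_ω[:, 1] = z_1
entry J[5][1] = 1.0000

1.000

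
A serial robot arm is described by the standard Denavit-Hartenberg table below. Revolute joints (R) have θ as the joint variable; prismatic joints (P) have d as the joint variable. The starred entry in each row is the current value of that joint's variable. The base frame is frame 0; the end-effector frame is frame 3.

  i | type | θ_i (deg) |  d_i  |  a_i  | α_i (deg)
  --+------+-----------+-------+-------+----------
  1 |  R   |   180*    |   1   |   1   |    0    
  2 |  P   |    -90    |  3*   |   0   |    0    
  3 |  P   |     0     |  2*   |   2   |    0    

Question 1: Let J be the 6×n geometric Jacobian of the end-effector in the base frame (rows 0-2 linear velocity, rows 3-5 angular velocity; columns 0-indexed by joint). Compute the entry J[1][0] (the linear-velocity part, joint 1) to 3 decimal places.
axis z_0 = ẑ; lever o_n−o_0 = (-1.0000,2.0000,6.0000)
cross product → J_v[:, 0] = (-2.0000,-1.0000,0.0000)
J_ω[:, 0] = z_0
entry J[1][0] = -1.0000

-1.000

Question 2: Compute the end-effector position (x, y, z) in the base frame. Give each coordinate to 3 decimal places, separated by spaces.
after link 1: o_1 = (-1.0000, 0.0000, 1.0000)
after link 2: o_2 = (-1.0000, 0.0000, 4.0000)
after link 3: o_3 = (-1.0000, 2.0000, 6.0000)

-1.000 2.000 6.000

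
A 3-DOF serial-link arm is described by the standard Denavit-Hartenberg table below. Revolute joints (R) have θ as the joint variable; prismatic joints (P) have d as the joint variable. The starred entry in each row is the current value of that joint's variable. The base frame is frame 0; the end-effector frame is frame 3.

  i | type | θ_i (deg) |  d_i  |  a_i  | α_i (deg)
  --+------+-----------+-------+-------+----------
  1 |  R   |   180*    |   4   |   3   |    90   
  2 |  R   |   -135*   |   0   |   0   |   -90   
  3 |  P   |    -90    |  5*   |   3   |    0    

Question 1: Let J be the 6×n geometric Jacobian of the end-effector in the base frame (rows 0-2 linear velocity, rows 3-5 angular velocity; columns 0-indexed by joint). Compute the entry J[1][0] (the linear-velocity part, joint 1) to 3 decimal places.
axis z_0 = ẑ; lever o_n−o_0 = (-6.5355,3.0000,0.4645)
cross product → J_v[:, 0] = (-3.0000,-6.5355,0.0000)
J_ω[:, 0] = z_0
entry J[1][0] = -6.5355

-6.536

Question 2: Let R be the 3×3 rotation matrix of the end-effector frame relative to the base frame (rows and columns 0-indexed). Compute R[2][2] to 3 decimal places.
-0.707

End-effector z-axis (col 2 of R) = (-0.7071,0.0000,-0.7071)
R[2][2] = -0.7071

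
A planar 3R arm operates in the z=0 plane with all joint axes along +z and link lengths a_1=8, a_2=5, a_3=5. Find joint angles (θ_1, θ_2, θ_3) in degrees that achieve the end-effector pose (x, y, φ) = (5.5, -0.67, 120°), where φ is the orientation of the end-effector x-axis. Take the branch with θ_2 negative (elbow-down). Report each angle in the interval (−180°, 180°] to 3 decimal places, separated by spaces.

-0.001 -89.999 -150.000

wrist centre = target − a_3·(cos φ, sin φ) = (8.0000, -5.0001)
cos θ_2 = (89.0013−8²−5²)/(2·8·5) = 0.0000; θ_2 = -89.9991° (elbow-down)
β = atan2(-5.0001,8.0000) = -32.0060°; ψ = atan2(-5.0000,8.0001) = -32.0051°
θ_1 = β − ψ = -0.0009°
θ_3 = φ − θ_1 − θ_2 = -150.0000° (wrapped to (-180°,180°])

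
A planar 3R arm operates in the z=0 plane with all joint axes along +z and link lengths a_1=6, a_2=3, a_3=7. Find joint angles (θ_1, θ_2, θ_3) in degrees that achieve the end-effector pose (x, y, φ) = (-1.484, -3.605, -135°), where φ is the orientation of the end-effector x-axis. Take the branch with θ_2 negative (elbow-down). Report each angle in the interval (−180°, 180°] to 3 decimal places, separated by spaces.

44.996 -150.011 -29.985

wrist centre = target − a_3·(cos φ, sin φ) = (3.4657, 1.3447)
cos θ_2 = (13.8198−6²−3²)/(2·6·3) = -0.8661; θ_2 = -150.0106° (elbow-down)
β = atan2(1.3447,3.4657) = 21.2068°; ψ = atan2(-1.4995,3.4016) = -23.7889°
θ_1 = β − ψ = 44.9957°
θ_3 = φ − θ_1 − θ_2 = -29.9851° (wrapped to (-180°,180°])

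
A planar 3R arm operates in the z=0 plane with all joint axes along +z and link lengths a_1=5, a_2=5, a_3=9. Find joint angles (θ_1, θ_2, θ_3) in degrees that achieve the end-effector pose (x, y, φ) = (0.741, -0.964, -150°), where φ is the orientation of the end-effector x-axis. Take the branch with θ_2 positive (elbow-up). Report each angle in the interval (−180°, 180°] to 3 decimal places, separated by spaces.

wrist centre = target − a_3·(cos φ, sin φ) = (8.5352, 3.5360)
cos θ_2 = (85.3534−5²−5²)/(2·5·5) = 0.7071; θ_2 = 45.0031° (elbow-up)
β = atan2(3.5360,8.5352) = 22.5034°; ψ = atan2(3.5357,8.5353) = 22.5016°
θ_1 = β − ψ = 0.0018°
θ_3 = φ − θ_1 − θ_2 = 164.9951° (wrapped to (-180°,180°])

0.002 45.003 164.995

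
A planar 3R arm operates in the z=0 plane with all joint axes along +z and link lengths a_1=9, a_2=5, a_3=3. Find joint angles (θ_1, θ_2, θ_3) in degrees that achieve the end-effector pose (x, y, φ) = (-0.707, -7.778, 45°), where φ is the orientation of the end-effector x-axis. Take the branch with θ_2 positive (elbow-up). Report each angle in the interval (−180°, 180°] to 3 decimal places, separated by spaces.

-135.000 90.003 89.998

wrist centre = target − a_3·(cos φ, sin φ) = (-2.8283, -9.8993)
cos θ_2 = (105.9959−9²−5²)/(2·9·5) = -0.0000; θ_2 = 90.0026° (elbow-up)
β = atan2(-9.8993,-2.8283) = -105.9451°; ψ = atan2(5.0000,8.9998) = 29.0552°
θ_1 = β − ψ = -135.0003°
θ_3 = φ − θ_1 − θ_2 = 89.9977° (wrapped to (-180°,180°])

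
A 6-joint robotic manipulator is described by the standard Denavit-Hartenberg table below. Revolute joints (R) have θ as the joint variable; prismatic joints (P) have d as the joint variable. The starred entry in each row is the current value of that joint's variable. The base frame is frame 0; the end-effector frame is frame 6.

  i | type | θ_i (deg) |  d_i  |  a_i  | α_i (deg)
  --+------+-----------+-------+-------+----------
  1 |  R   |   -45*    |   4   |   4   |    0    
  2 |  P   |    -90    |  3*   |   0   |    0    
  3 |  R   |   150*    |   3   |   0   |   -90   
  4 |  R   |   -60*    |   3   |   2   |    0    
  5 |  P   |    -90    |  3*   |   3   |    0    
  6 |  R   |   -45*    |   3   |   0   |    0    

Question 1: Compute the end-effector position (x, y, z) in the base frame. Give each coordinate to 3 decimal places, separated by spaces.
-1.045 5.451 13.232

after link 1: o_1 = (2.8284, -2.8284, 4.0000)
after link 2: o_2 = (2.8284, -2.8284, 7.0000)
after link 3: o_3 = (2.8284, -2.8284, 10.0000)
after link 4: o_4 = (3.0179, 0.3282, 11.7321)
after link 5: o_5 = (-0.2681, 2.5535, 13.2321)
after link 6: o_6 = (-1.0446, 5.4513, 13.2321)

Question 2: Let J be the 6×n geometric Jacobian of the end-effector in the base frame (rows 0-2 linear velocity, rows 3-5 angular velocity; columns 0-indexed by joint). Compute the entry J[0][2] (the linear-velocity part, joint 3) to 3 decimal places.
axis z_2 = (0.0000,0.0000,1.0000); lever o_n−o_2 = (-3.8730,8.2797,6.2321)
cross product → J_v[:, 2] = (-8.2797,-3.8730,0.0000)
J_ω[:, 2] = z_2
entry J[0][2] = -8.2797

-8.280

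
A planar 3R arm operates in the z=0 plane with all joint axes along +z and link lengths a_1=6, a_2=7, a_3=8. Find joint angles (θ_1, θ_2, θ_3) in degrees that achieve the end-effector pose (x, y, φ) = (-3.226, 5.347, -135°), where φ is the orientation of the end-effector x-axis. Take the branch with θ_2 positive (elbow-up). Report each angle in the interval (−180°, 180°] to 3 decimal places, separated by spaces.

wrist centre = target − a_3·(cos φ, sin φ) = (2.4309, 11.0039)
cos θ_2 = (126.9939−6²−7²)/(2·6·7) = 0.4999; θ_2 = 60.0048° (elbow-up)
β = atan2(11.0039,2.4309) = 77.5429°; ψ = atan2(6.0625,9.4995) = 32.5456°
θ_1 = β − ψ = 44.9973°
θ_3 = φ − θ_1 − θ_2 = 119.9979° (wrapped to (-180°,180°])

44.997 60.005 119.998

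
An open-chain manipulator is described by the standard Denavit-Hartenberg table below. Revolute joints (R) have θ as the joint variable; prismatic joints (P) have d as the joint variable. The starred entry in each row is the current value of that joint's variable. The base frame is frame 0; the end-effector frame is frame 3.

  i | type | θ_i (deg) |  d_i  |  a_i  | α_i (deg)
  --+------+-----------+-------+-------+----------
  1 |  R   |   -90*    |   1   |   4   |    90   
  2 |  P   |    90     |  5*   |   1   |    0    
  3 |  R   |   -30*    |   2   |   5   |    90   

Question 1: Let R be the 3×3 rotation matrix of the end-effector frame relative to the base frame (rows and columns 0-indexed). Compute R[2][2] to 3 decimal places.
End-effector z-axis (col 2 of R) = (-0.0000,-0.8660,-0.5000)
R[2][2] = -0.5000

-0.500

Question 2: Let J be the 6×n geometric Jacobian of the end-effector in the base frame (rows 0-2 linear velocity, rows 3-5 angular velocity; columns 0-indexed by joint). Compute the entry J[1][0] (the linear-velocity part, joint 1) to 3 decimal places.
axis z_0 = ẑ; lever o_n−o_0 = (-7.0000,-6.5000,6.3301)
cross product → J_v[:, 0] = (6.5000,-7.0000,0.0000)
J_ω[:, 0] = z_0
entry J[1][0] = -7.0000

-7.000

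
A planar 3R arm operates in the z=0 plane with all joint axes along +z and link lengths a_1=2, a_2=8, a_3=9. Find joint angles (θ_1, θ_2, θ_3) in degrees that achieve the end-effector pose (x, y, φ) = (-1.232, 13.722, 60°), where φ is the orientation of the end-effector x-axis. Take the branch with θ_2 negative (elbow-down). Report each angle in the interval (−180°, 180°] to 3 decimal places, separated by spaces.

-149.989 -90.010 -60.001

wrist centre = target − a_3·(cos φ, sin φ) = (-5.7320, 5.9278)
cos θ_2 = (67.9943−2²−8²)/(2·2·8) = -0.0002; θ_2 = -90.0102° (elbow-down)
β = atan2(5.9278,-5.7320) = 134.0381°; ψ = atan2(-8.0000,1.9986) = -75.9734°
θ_1 = β − ψ = 210.0114°
θ_3 = φ − θ_1 − θ_2 = -60.0012° (wrapped to (-180°,180°])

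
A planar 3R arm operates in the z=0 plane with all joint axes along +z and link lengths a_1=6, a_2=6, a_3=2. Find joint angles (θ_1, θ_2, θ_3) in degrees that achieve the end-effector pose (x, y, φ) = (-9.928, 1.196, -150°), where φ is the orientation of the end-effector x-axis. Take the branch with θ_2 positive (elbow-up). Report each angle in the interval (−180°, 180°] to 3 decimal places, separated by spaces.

119.999 90.003 -0.002

wrist centre = target − a_3·(cos φ, sin φ) = (-8.1959, 2.1960)
cos θ_2 = (71.9960−6²−6²)/(2·6·6) = -0.0001; θ_2 = 90.0032° (elbow-up)
β = atan2(2.1960,-8.1959) = 165.0006°; ψ = atan2(6.0000,5.9997) = 45.0016°
θ_1 = β − ψ = 119.9990°
θ_3 = φ − θ_1 − θ_2 = -0.0022° (wrapped to (-180°,180°])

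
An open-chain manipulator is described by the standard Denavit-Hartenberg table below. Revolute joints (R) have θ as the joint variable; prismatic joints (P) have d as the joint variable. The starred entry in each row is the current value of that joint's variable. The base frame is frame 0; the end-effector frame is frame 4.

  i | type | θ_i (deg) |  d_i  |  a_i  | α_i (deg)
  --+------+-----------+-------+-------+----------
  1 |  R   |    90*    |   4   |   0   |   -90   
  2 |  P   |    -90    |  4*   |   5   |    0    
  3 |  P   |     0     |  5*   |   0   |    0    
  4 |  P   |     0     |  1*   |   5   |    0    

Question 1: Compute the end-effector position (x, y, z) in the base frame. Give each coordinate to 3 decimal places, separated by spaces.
after link 1: o_1 = (0.0000, 0.0000, 4.0000)
after link 2: o_2 = (-4.0000, 0.0000, 9.0000)
after link 3: o_3 = (-9.0000, 0.0000, 9.0000)
after link 4: o_4 = (-10.0000, 0.0000, 14.0000)

-10.000 0.000 14.000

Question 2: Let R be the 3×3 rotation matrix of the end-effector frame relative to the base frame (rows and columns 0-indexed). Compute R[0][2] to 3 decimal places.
End-effector z-axis (col 2 of R) = (-1.0000,0.0000,0.0000)
R[0][2] = -1.0000

-1.000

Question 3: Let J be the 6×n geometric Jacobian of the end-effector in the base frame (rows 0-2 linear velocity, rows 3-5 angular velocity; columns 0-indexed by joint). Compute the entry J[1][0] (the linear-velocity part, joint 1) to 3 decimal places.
axis z_0 = ẑ; lever o_n−o_0 = (-10.0000,0.0000,14.0000)
cross product → J_v[:, 0] = (-0.0000,-10.0000,0.0000)
J_ω[:, 0] = z_0
entry J[1][0] = -10.0000

-10.000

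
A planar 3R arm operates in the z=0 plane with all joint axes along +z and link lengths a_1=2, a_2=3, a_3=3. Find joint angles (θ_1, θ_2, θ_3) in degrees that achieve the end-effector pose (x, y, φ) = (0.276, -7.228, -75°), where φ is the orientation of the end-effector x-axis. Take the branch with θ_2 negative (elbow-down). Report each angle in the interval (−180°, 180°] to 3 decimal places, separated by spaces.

wrist centre = target − a_3·(cos φ, sin φ) = (-0.5005, -4.3302)
cos θ_2 = (19.0013−2²−3²)/(2·2·3) = 0.5001; θ_2 = -59.9929° (elbow-down)
β = atan2(-4.3302,-0.5005) = -96.5926°; ψ = atan2(-2.5979,3.5003) = -36.5823°
θ_1 = β − ψ = -60.0103°
θ_3 = φ − θ_1 − θ_2 = 45.0032° (wrapped to (-180°,180°])

-60.010 -59.993 45.003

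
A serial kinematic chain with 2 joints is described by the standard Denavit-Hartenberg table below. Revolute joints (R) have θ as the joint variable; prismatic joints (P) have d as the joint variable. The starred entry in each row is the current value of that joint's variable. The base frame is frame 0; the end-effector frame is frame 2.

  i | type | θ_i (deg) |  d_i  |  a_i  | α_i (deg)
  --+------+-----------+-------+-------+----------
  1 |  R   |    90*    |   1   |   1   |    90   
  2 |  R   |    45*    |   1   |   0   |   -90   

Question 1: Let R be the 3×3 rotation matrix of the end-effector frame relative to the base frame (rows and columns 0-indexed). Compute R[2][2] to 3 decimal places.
End-effector z-axis (col 2 of R) = (-0.0000,-0.7071,0.7071)
R[2][2] = 0.7071

0.707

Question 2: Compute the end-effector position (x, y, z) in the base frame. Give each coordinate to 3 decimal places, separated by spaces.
1.000 1.000 1.000

after link 1: o_1 = (0.0000, 1.0000, 1.0000)
after link 2: o_2 = (1.0000, 1.0000, 1.0000)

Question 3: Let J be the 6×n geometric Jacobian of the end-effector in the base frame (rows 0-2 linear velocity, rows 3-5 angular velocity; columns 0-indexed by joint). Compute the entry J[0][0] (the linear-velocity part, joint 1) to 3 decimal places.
axis z_0 = ẑ; lever o_n−o_0 = (1.0000,1.0000,1.0000)
cross product → J_v[:, 0] = (-1.0000,1.0000,0.0000)
J_ω[:, 0] = z_0
entry J[0][0] = -1.0000

-1.000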